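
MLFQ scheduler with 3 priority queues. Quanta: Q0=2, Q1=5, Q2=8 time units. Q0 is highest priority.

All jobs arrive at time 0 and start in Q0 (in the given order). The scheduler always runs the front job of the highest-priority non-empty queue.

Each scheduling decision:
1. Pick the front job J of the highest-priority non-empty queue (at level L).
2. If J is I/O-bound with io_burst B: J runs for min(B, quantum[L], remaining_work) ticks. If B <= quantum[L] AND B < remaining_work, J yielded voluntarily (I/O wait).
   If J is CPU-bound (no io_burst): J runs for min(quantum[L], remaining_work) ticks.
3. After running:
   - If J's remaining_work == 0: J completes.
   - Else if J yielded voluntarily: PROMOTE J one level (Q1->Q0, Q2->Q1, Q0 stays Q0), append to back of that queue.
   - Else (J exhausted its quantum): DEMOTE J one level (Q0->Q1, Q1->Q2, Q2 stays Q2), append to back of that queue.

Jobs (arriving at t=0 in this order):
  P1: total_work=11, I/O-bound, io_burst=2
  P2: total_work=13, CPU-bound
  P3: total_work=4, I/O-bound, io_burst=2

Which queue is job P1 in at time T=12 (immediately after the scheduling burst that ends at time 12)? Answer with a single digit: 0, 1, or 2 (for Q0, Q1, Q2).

Answer: 0

Derivation:
t=0-2: P1@Q0 runs 2, rem=9, I/O yield, promote→Q0. Q0=[P2,P3,P1] Q1=[] Q2=[]
t=2-4: P2@Q0 runs 2, rem=11, quantum used, demote→Q1. Q0=[P3,P1] Q1=[P2] Q2=[]
t=4-6: P3@Q0 runs 2, rem=2, I/O yield, promote→Q0. Q0=[P1,P3] Q1=[P2] Q2=[]
t=6-8: P1@Q0 runs 2, rem=7, I/O yield, promote→Q0. Q0=[P3,P1] Q1=[P2] Q2=[]
t=8-10: P3@Q0 runs 2, rem=0, completes. Q0=[P1] Q1=[P2] Q2=[]
t=10-12: P1@Q0 runs 2, rem=5, I/O yield, promote→Q0. Q0=[P1] Q1=[P2] Q2=[]
t=12-14: P1@Q0 runs 2, rem=3, I/O yield, promote→Q0. Q0=[P1] Q1=[P2] Q2=[]
t=14-16: P1@Q0 runs 2, rem=1, I/O yield, promote→Q0. Q0=[P1] Q1=[P2] Q2=[]
t=16-17: P1@Q0 runs 1, rem=0, completes. Q0=[] Q1=[P2] Q2=[]
t=17-22: P2@Q1 runs 5, rem=6, quantum used, demote→Q2. Q0=[] Q1=[] Q2=[P2]
t=22-28: P2@Q2 runs 6, rem=0, completes. Q0=[] Q1=[] Q2=[]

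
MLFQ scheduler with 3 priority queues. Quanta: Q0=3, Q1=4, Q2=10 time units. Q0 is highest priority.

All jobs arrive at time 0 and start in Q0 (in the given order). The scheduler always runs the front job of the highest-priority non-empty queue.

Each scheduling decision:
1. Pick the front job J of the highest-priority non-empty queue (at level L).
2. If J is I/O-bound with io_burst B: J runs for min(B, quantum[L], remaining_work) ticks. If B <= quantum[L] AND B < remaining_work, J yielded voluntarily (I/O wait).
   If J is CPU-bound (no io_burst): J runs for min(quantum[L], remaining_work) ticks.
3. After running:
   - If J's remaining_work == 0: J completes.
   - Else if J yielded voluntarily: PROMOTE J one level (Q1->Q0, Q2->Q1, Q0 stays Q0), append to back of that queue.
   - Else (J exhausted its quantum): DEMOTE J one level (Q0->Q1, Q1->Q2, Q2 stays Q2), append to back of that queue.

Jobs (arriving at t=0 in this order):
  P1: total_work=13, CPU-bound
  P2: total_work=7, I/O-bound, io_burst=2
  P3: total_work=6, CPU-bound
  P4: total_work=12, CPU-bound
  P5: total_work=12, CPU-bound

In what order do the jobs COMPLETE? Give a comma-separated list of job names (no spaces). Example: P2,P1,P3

Answer: P2,P3,P1,P4,P5

Derivation:
t=0-3: P1@Q0 runs 3, rem=10, quantum used, demote→Q1. Q0=[P2,P3,P4,P5] Q1=[P1] Q2=[]
t=3-5: P2@Q0 runs 2, rem=5, I/O yield, promote→Q0. Q0=[P3,P4,P5,P2] Q1=[P1] Q2=[]
t=5-8: P3@Q0 runs 3, rem=3, quantum used, demote→Q1. Q0=[P4,P5,P2] Q1=[P1,P3] Q2=[]
t=8-11: P4@Q0 runs 3, rem=9, quantum used, demote→Q1. Q0=[P5,P2] Q1=[P1,P3,P4] Q2=[]
t=11-14: P5@Q0 runs 3, rem=9, quantum used, demote→Q1. Q0=[P2] Q1=[P1,P3,P4,P5] Q2=[]
t=14-16: P2@Q0 runs 2, rem=3, I/O yield, promote→Q0. Q0=[P2] Q1=[P1,P3,P4,P5] Q2=[]
t=16-18: P2@Q0 runs 2, rem=1, I/O yield, promote→Q0. Q0=[P2] Q1=[P1,P3,P4,P5] Q2=[]
t=18-19: P2@Q0 runs 1, rem=0, completes. Q0=[] Q1=[P1,P3,P4,P5] Q2=[]
t=19-23: P1@Q1 runs 4, rem=6, quantum used, demote→Q2. Q0=[] Q1=[P3,P4,P5] Q2=[P1]
t=23-26: P3@Q1 runs 3, rem=0, completes. Q0=[] Q1=[P4,P5] Q2=[P1]
t=26-30: P4@Q1 runs 4, rem=5, quantum used, demote→Q2. Q0=[] Q1=[P5] Q2=[P1,P4]
t=30-34: P5@Q1 runs 4, rem=5, quantum used, demote→Q2. Q0=[] Q1=[] Q2=[P1,P4,P5]
t=34-40: P1@Q2 runs 6, rem=0, completes. Q0=[] Q1=[] Q2=[P4,P5]
t=40-45: P4@Q2 runs 5, rem=0, completes. Q0=[] Q1=[] Q2=[P5]
t=45-50: P5@Q2 runs 5, rem=0, completes. Q0=[] Q1=[] Q2=[]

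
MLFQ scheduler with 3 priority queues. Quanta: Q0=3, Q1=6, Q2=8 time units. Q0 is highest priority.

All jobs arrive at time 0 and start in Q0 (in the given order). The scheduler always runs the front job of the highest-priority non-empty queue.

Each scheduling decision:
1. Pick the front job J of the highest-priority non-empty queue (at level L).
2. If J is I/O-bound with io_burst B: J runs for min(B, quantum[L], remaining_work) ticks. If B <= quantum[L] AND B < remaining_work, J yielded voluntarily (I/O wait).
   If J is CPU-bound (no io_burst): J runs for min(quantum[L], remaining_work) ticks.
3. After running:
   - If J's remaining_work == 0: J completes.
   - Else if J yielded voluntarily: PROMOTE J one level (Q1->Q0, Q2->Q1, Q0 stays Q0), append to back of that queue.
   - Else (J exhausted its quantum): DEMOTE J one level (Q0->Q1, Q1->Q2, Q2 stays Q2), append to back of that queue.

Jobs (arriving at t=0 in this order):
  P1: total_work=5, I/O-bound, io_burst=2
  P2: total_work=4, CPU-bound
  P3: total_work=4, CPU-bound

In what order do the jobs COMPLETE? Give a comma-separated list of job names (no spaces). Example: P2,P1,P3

Answer: P1,P2,P3

Derivation:
t=0-2: P1@Q0 runs 2, rem=3, I/O yield, promote→Q0. Q0=[P2,P3,P1] Q1=[] Q2=[]
t=2-5: P2@Q0 runs 3, rem=1, quantum used, demote→Q1. Q0=[P3,P1] Q1=[P2] Q2=[]
t=5-8: P3@Q0 runs 3, rem=1, quantum used, demote→Q1. Q0=[P1] Q1=[P2,P3] Q2=[]
t=8-10: P1@Q0 runs 2, rem=1, I/O yield, promote→Q0. Q0=[P1] Q1=[P2,P3] Q2=[]
t=10-11: P1@Q0 runs 1, rem=0, completes. Q0=[] Q1=[P2,P3] Q2=[]
t=11-12: P2@Q1 runs 1, rem=0, completes. Q0=[] Q1=[P3] Q2=[]
t=12-13: P3@Q1 runs 1, rem=0, completes. Q0=[] Q1=[] Q2=[]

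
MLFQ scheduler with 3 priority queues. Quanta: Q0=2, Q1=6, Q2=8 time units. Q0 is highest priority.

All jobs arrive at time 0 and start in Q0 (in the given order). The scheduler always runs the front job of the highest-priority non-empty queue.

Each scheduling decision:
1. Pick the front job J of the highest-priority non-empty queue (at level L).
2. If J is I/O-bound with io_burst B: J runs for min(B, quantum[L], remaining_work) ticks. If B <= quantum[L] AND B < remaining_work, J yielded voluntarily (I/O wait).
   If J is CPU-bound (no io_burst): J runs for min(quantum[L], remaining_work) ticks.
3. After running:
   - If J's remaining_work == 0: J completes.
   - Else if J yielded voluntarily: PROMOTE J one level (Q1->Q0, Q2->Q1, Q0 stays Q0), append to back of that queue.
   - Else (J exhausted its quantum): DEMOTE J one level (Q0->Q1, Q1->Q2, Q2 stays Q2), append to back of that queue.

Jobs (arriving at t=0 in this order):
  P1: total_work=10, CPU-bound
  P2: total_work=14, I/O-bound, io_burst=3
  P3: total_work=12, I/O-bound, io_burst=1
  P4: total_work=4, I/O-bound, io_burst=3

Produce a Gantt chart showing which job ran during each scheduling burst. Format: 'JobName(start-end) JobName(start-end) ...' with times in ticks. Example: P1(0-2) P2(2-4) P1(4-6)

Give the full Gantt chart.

t=0-2: P1@Q0 runs 2, rem=8, quantum used, demote→Q1. Q0=[P2,P3,P4] Q1=[P1] Q2=[]
t=2-4: P2@Q0 runs 2, rem=12, quantum used, demote→Q1. Q0=[P3,P4] Q1=[P1,P2] Q2=[]
t=4-5: P3@Q0 runs 1, rem=11, I/O yield, promote→Q0. Q0=[P4,P3] Q1=[P1,P2] Q2=[]
t=5-7: P4@Q0 runs 2, rem=2, quantum used, demote→Q1. Q0=[P3] Q1=[P1,P2,P4] Q2=[]
t=7-8: P3@Q0 runs 1, rem=10, I/O yield, promote→Q0. Q0=[P3] Q1=[P1,P2,P4] Q2=[]
t=8-9: P3@Q0 runs 1, rem=9, I/O yield, promote→Q0. Q0=[P3] Q1=[P1,P2,P4] Q2=[]
t=9-10: P3@Q0 runs 1, rem=8, I/O yield, promote→Q0. Q0=[P3] Q1=[P1,P2,P4] Q2=[]
t=10-11: P3@Q0 runs 1, rem=7, I/O yield, promote→Q0. Q0=[P3] Q1=[P1,P2,P4] Q2=[]
t=11-12: P3@Q0 runs 1, rem=6, I/O yield, promote→Q0. Q0=[P3] Q1=[P1,P2,P4] Q2=[]
t=12-13: P3@Q0 runs 1, rem=5, I/O yield, promote→Q0. Q0=[P3] Q1=[P1,P2,P4] Q2=[]
t=13-14: P3@Q0 runs 1, rem=4, I/O yield, promote→Q0. Q0=[P3] Q1=[P1,P2,P4] Q2=[]
t=14-15: P3@Q0 runs 1, rem=3, I/O yield, promote→Q0. Q0=[P3] Q1=[P1,P2,P4] Q2=[]
t=15-16: P3@Q0 runs 1, rem=2, I/O yield, promote→Q0. Q0=[P3] Q1=[P1,P2,P4] Q2=[]
t=16-17: P3@Q0 runs 1, rem=1, I/O yield, promote→Q0. Q0=[P3] Q1=[P1,P2,P4] Q2=[]
t=17-18: P3@Q0 runs 1, rem=0, completes. Q0=[] Q1=[P1,P2,P4] Q2=[]
t=18-24: P1@Q1 runs 6, rem=2, quantum used, demote→Q2. Q0=[] Q1=[P2,P4] Q2=[P1]
t=24-27: P2@Q1 runs 3, rem=9, I/O yield, promote→Q0. Q0=[P2] Q1=[P4] Q2=[P1]
t=27-29: P2@Q0 runs 2, rem=7, quantum used, demote→Q1. Q0=[] Q1=[P4,P2] Q2=[P1]
t=29-31: P4@Q1 runs 2, rem=0, completes. Q0=[] Q1=[P2] Q2=[P1]
t=31-34: P2@Q1 runs 3, rem=4, I/O yield, promote→Q0. Q0=[P2] Q1=[] Q2=[P1]
t=34-36: P2@Q0 runs 2, rem=2, quantum used, demote→Q1. Q0=[] Q1=[P2] Q2=[P1]
t=36-38: P2@Q1 runs 2, rem=0, completes. Q0=[] Q1=[] Q2=[P1]
t=38-40: P1@Q2 runs 2, rem=0, completes. Q0=[] Q1=[] Q2=[]

Answer: P1(0-2) P2(2-4) P3(4-5) P4(5-7) P3(7-8) P3(8-9) P3(9-10) P3(10-11) P3(11-12) P3(12-13) P3(13-14) P3(14-15) P3(15-16) P3(16-17) P3(17-18) P1(18-24) P2(24-27) P2(27-29) P4(29-31) P2(31-34) P2(34-36) P2(36-38) P1(38-40)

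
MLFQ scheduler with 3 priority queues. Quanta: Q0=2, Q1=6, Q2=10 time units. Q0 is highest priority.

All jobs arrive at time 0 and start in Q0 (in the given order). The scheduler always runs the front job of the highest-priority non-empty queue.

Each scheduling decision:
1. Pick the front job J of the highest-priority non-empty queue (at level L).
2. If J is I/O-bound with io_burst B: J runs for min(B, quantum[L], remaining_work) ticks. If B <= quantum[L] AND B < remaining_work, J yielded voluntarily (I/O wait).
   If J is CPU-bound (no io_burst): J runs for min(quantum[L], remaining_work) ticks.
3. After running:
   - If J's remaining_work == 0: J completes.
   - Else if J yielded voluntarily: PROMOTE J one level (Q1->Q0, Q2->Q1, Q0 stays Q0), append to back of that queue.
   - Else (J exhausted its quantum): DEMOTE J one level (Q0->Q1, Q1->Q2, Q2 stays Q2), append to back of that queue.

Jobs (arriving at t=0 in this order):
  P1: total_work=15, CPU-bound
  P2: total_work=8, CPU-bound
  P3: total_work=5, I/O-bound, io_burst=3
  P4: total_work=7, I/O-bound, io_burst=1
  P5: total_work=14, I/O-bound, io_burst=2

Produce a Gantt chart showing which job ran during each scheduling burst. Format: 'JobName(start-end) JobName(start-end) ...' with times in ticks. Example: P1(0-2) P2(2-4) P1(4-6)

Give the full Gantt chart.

Answer: P1(0-2) P2(2-4) P3(4-6) P4(6-7) P5(7-9) P4(9-10) P5(10-12) P4(12-13) P5(13-15) P4(15-16) P5(16-18) P4(18-19) P5(19-21) P4(21-22) P5(22-24) P4(24-25) P5(25-27) P1(27-33) P2(33-39) P3(39-42) P1(42-49)

Derivation:
t=0-2: P1@Q0 runs 2, rem=13, quantum used, demote→Q1. Q0=[P2,P3,P4,P5] Q1=[P1] Q2=[]
t=2-4: P2@Q0 runs 2, rem=6, quantum used, demote→Q1. Q0=[P3,P4,P5] Q1=[P1,P2] Q2=[]
t=4-6: P3@Q0 runs 2, rem=3, quantum used, demote→Q1. Q0=[P4,P5] Q1=[P1,P2,P3] Q2=[]
t=6-7: P4@Q0 runs 1, rem=6, I/O yield, promote→Q0. Q0=[P5,P4] Q1=[P1,P2,P3] Q2=[]
t=7-9: P5@Q0 runs 2, rem=12, I/O yield, promote→Q0. Q0=[P4,P5] Q1=[P1,P2,P3] Q2=[]
t=9-10: P4@Q0 runs 1, rem=5, I/O yield, promote→Q0. Q0=[P5,P4] Q1=[P1,P2,P3] Q2=[]
t=10-12: P5@Q0 runs 2, rem=10, I/O yield, promote→Q0. Q0=[P4,P5] Q1=[P1,P2,P3] Q2=[]
t=12-13: P4@Q0 runs 1, rem=4, I/O yield, promote→Q0. Q0=[P5,P4] Q1=[P1,P2,P3] Q2=[]
t=13-15: P5@Q0 runs 2, rem=8, I/O yield, promote→Q0. Q0=[P4,P5] Q1=[P1,P2,P3] Q2=[]
t=15-16: P4@Q0 runs 1, rem=3, I/O yield, promote→Q0. Q0=[P5,P4] Q1=[P1,P2,P3] Q2=[]
t=16-18: P5@Q0 runs 2, rem=6, I/O yield, promote→Q0. Q0=[P4,P5] Q1=[P1,P2,P3] Q2=[]
t=18-19: P4@Q0 runs 1, rem=2, I/O yield, promote→Q0. Q0=[P5,P4] Q1=[P1,P2,P3] Q2=[]
t=19-21: P5@Q0 runs 2, rem=4, I/O yield, promote→Q0. Q0=[P4,P5] Q1=[P1,P2,P3] Q2=[]
t=21-22: P4@Q0 runs 1, rem=1, I/O yield, promote→Q0. Q0=[P5,P4] Q1=[P1,P2,P3] Q2=[]
t=22-24: P5@Q0 runs 2, rem=2, I/O yield, promote→Q0. Q0=[P4,P5] Q1=[P1,P2,P3] Q2=[]
t=24-25: P4@Q0 runs 1, rem=0, completes. Q0=[P5] Q1=[P1,P2,P3] Q2=[]
t=25-27: P5@Q0 runs 2, rem=0, completes. Q0=[] Q1=[P1,P2,P3] Q2=[]
t=27-33: P1@Q1 runs 6, rem=7, quantum used, demote→Q2. Q0=[] Q1=[P2,P3] Q2=[P1]
t=33-39: P2@Q1 runs 6, rem=0, completes. Q0=[] Q1=[P3] Q2=[P1]
t=39-42: P3@Q1 runs 3, rem=0, completes. Q0=[] Q1=[] Q2=[P1]
t=42-49: P1@Q2 runs 7, rem=0, completes. Q0=[] Q1=[] Q2=[]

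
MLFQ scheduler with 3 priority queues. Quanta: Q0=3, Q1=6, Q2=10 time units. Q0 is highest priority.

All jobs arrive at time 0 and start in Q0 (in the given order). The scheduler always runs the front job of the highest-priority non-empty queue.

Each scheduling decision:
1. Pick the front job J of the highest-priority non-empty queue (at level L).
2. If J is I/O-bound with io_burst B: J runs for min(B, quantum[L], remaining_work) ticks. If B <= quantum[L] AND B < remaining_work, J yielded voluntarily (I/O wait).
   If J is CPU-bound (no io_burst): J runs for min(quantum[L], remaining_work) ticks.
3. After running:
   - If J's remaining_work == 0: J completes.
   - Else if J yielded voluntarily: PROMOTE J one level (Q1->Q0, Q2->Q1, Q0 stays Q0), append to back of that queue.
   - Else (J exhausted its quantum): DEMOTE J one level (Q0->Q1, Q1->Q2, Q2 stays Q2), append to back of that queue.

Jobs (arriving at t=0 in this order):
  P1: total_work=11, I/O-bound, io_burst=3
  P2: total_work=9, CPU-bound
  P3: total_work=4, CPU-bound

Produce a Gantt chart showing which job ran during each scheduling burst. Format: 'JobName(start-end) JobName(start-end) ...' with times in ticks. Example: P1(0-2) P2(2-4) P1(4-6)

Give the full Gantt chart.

Answer: P1(0-3) P2(3-6) P3(6-9) P1(9-12) P1(12-15) P1(15-17) P2(17-23) P3(23-24)

Derivation:
t=0-3: P1@Q0 runs 3, rem=8, I/O yield, promote→Q0. Q0=[P2,P3,P1] Q1=[] Q2=[]
t=3-6: P2@Q0 runs 3, rem=6, quantum used, demote→Q1. Q0=[P3,P1] Q1=[P2] Q2=[]
t=6-9: P3@Q0 runs 3, rem=1, quantum used, demote→Q1. Q0=[P1] Q1=[P2,P3] Q2=[]
t=9-12: P1@Q0 runs 3, rem=5, I/O yield, promote→Q0. Q0=[P1] Q1=[P2,P3] Q2=[]
t=12-15: P1@Q0 runs 3, rem=2, I/O yield, promote→Q0. Q0=[P1] Q1=[P2,P3] Q2=[]
t=15-17: P1@Q0 runs 2, rem=0, completes. Q0=[] Q1=[P2,P3] Q2=[]
t=17-23: P2@Q1 runs 6, rem=0, completes. Q0=[] Q1=[P3] Q2=[]
t=23-24: P3@Q1 runs 1, rem=0, completes. Q0=[] Q1=[] Q2=[]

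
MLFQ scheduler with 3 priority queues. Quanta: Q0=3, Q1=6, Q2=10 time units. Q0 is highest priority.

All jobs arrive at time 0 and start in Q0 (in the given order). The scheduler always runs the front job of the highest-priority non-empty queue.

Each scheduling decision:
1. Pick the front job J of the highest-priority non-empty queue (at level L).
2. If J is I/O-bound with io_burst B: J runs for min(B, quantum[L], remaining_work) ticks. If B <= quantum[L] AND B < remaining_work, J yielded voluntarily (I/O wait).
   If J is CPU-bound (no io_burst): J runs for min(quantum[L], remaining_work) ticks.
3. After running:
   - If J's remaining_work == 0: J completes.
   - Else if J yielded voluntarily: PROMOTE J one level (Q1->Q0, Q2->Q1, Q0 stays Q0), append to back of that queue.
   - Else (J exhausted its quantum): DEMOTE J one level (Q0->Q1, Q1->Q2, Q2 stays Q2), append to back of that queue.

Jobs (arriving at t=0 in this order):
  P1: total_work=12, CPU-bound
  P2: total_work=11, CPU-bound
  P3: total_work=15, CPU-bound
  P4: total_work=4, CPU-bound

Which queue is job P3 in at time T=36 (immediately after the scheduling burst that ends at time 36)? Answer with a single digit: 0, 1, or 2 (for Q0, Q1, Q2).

Answer: 2

Derivation:
t=0-3: P1@Q0 runs 3, rem=9, quantum used, demote→Q1. Q0=[P2,P3,P4] Q1=[P1] Q2=[]
t=3-6: P2@Q0 runs 3, rem=8, quantum used, demote→Q1. Q0=[P3,P4] Q1=[P1,P2] Q2=[]
t=6-9: P3@Q0 runs 3, rem=12, quantum used, demote→Q1. Q0=[P4] Q1=[P1,P2,P3] Q2=[]
t=9-12: P4@Q0 runs 3, rem=1, quantum used, demote→Q1. Q0=[] Q1=[P1,P2,P3,P4] Q2=[]
t=12-18: P1@Q1 runs 6, rem=3, quantum used, demote→Q2. Q0=[] Q1=[P2,P3,P4] Q2=[P1]
t=18-24: P2@Q1 runs 6, rem=2, quantum used, demote→Q2. Q0=[] Q1=[P3,P4] Q2=[P1,P2]
t=24-30: P3@Q1 runs 6, rem=6, quantum used, demote→Q2. Q0=[] Q1=[P4] Q2=[P1,P2,P3]
t=30-31: P4@Q1 runs 1, rem=0, completes. Q0=[] Q1=[] Q2=[P1,P2,P3]
t=31-34: P1@Q2 runs 3, rem=0, completes. Q0=[] Q1=[] Q2=[P2,P3]
t=34-36: P2@Q2 runs 2, rem=0, completes. Q0=[] Q1=[] Q2=[P3]
t=36-42: P3@Q2 runs 6, rem=0, completes. Q0=[] Q1=[] Q2=[]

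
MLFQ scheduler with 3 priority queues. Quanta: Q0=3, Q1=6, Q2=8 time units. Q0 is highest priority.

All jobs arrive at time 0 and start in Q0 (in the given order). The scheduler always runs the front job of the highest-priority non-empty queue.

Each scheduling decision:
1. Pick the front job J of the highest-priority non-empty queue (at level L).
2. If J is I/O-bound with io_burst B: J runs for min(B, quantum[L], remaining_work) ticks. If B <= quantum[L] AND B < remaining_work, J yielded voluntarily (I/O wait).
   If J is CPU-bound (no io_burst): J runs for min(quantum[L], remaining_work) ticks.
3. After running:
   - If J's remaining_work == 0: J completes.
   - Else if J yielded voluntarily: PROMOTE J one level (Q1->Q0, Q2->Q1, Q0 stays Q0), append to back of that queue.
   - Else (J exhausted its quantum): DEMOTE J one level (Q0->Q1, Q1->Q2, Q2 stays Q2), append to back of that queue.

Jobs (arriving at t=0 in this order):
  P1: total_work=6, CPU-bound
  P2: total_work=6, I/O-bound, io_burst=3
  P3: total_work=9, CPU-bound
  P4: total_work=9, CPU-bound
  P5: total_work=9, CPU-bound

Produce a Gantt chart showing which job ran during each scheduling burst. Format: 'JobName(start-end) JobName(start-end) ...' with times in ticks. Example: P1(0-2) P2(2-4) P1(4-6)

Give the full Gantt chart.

Answer: P1(0-3) P2(3-6) P3(6-9) P4(9-12) P5(12-15) P2(15-18) P1(18-21) P3(21-27) P4(27-33) P5(33-39)

Derivation:
t=0-3: P1@Q0 runs 3, rem=3, quantum used, demote→Q1. Q0=[P2,P3,P4,P5] Q1=[P1] Q2=[]
t=3-6: P2@Q0 runs 3, rem=3, I/O yield, promote→Q0. Q0=[P3,P4,P5,P2] Q1=[P1] Q2=[]
t=6-9: P3@Q0 runs 3, rem=6, quantum used, demote→Q1. Q0=[P4,P5,P2] Q1=[P1,P3] Q2=[]
t=9-12: P4@Q0 runs 3, rem=6, quantum used, demote→Q1. Q0=[P5,P2] Q1=[P1,P3,P4] Q2=[]
t=12-15: P5@Q0 runs 3, rem=6, quantum used, demote→Q1. Q0=[P2] Q1=[P1,P3,P4,P5] Q2=[]
t=15-18: P2@Q0 runs 3, rem=0, completes. Q0=[] Q1=[P1,P3,P4,P5] Q2=[]
t=18-21: P1@Q1 runs 3, rem=0, completes. Q0=[] Q1=[P3,P4,P5] Q2=[]
t=21-27: P3@Q1 runs 6, rem=0, completes. Q0=[] Q1=[P4,P5] Q2=[]
t=27-33: P4@Q1 runs 6, rem=0, completes. Q0=[] Q1=[P5] Q2=[]
t=33-39: P5@Q1 runs 6, rem=0, completes. Q0=[] Q1=[] Q2=[]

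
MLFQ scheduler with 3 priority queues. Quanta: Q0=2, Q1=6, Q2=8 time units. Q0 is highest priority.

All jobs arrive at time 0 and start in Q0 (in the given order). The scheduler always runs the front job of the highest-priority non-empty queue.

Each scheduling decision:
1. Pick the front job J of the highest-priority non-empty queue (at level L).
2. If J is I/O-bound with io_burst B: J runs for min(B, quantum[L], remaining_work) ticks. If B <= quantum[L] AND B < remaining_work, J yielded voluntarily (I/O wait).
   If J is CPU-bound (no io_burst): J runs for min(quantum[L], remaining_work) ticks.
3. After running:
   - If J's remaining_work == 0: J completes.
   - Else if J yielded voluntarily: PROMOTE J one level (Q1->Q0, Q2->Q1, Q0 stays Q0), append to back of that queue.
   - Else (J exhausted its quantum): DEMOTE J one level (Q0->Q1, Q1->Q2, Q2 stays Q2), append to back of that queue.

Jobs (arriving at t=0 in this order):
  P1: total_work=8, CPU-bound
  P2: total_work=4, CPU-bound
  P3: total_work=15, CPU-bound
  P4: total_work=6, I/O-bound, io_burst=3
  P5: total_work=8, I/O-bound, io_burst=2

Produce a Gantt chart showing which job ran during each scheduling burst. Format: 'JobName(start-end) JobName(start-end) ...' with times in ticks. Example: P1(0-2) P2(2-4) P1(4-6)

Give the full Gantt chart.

t=0-2: P1@Q0 runs 2, rem=6, quantum used, demote→Q1. Q0=[P2,P3,P4,P5] Q1=[P1] Q2=[]
t=2-4: P2@Q0 runs 2, rem=2, quantum used, demote→Q1. Q0=[P3,P4,P5] Q1=[P1,P2] Q2=[]
t=4-6: P3@Q0 runs 2, rem=13, quantum used, demote→Q1. Q0=[P4,P5] Q1=[P1,P2,P3] Q2=[]
t=6-8: P4@Q0 runs 2, rem=4, quantum used, demote→Q1. Q0=[P5] Q1=[P1,P2,P3,P4] Q2=[]
t=8-10: P5@Q0 runs 2, rem=6, I/O yield, promote→Q0. Q0=[P5] Q1=[P1,P2,P3,P4] Q2=[]
t=10-12: P5@Q0 runs 2, rem=4, I/O yield, promote→Q0. Q0=[P5] Q1=[P1,P2,P3,P4] Q2=[]
t=12-14: P5@Q0 runs 2, rem=2, I/O yield, promote→Q0. Q0=[P5] Q1=[P1,P2,P3,P4] Q2=[]
t=14-16: P5@Q0 runs 2, rem=0, completes. Q0=[] Q1=[P1,P2,P3,P4] Q2=[]
t=16-22: P1@Q1 runs 6, rem=0, completes. Q0=[] Q1=[P2,P3,P4] Q2=[]
t=22-24: P2@Q1 runs 2, rem=0, completes. Q0=[] Q1=[P3,P4] Q2=[]
t=24-30: P3@Q1 runs 6, rem=7, quantum used, demote→Q2. Q0=[] Q1=[P4] Q2=[P3]
t=30-33: P4@Q1 runs 3, rem=1, I/O yield, promote→Q0. Q0=[P4] Q1=[] Q2=[P3]
t=33-34: P4@Q0 runs 1, rem=0, completes. Q0=[] Q1=[] Q2=[P3]
t=34-41: P3@Q2 runs 7, rem=0, completes. Q0=[] Q1=[] Q2=[]

Answer: P1(0-2) P2(2-4) P3(4-6) P4(6-8) P5(8-10) P5(10-12) P5(12-14) P5(14-16) P1(16-22) P2(22-24) P3(24-30) P4(30-33) P4(33-34) P3(34-41)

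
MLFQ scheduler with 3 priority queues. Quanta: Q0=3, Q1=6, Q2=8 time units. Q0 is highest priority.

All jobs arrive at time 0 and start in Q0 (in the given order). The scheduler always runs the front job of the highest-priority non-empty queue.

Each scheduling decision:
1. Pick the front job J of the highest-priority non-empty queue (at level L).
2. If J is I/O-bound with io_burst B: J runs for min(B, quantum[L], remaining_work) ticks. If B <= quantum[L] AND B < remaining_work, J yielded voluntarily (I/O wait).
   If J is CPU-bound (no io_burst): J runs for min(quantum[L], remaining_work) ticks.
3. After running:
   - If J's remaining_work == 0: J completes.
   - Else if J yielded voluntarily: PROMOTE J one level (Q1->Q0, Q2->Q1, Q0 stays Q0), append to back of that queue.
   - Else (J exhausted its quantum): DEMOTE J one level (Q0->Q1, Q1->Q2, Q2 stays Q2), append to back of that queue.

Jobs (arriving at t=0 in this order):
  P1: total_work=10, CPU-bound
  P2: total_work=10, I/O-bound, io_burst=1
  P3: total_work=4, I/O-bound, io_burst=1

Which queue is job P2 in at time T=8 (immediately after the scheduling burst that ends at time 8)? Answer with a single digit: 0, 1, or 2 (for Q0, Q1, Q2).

t=0-3: P1@Q0 runs 3, rem=7, quantum used, demote→Q1. Q0=[P2,P3] Q1=[P1] Q2=[]
t=3-4: P2@Q0 runs 1, rem=9, I/O yield, promote→Q0. Q0=[P3,P2] Q1=[P1] Q2=[]
t=4-5: P3@Q0 runs 1, rem=3, I/O yield, promote→Q0. Q0=[P2,P3] Q1=[P1] Q2=[]
t=5-6: P2@Q0 runs 1, rem=8, I/O yield, promote→Q0. Q0=[P3,P2] Q1=[P1] Q2=[]
t=6-7: P3@Q0 runs 1, rem=2, I/O yield, promote→Q0. Q0=[P2,P3] Q1=[P1] Q2=[]
t=7-8: P2@Q0 runs 1, rem=7, I/O yield, promote→Q0. Q0=[P3,P2] Q1=[P1] Q2=[]
t=8-9: P3@Q0 runs 1, rem=1, I/O yield, promote→Q0. Q0=[P2,P3] Q1=[P1] Q2=[]
t=9-10: P2@Q0 runs 1, rem=6, I/O yield, promote→Q0. Q0=[P3,P2] Q1=[P1] Q2=[]
t=10-11: P3@Q0 runs 1, rem=0, completes. Q0=[P2] Q1=[P1] Q2=[]
t=11-12: P2@Q0 runs 1, rem=5, I/O yield, promote→Q0. Q0=[P2] Q1=[P1] Q2=[]
t=12-13: P2@Q0 runs 1, rem=4, I/O yield, promote→Q0. Q0=[P2] Q1=[P1] Q2=[]
t=13-14: P2@Q0 runs 1, rem=3, I/O yield, promote→Q0. Q0=[P2] Q1=[P1] Q2=[]
t=14-15: P2@Q0 runs 1, rem=2, I/O yield, promote→Q0. Q0=[P2] Q1=[P1] Q2=[]
t=15-16: P2@Q0 runs 1, rem=1, I/O yield, promote→Q0. Q0=[P2] Q1=[P1] Q2=[]
t=16-17: P2@Q0 runs 1, rem=0, completes. Q0=[] Q1=[P1] Q2=[]
t=17-23: P1@Q1 runs 6, rem=1, quantum used, demote→Q2. Q0=[] Q1=[] Q2=[P1]
t=23-24: P1@Q2 runs 1, rem=0, completes. Q0=[] Q1=[] Q2=[]

Answer: 0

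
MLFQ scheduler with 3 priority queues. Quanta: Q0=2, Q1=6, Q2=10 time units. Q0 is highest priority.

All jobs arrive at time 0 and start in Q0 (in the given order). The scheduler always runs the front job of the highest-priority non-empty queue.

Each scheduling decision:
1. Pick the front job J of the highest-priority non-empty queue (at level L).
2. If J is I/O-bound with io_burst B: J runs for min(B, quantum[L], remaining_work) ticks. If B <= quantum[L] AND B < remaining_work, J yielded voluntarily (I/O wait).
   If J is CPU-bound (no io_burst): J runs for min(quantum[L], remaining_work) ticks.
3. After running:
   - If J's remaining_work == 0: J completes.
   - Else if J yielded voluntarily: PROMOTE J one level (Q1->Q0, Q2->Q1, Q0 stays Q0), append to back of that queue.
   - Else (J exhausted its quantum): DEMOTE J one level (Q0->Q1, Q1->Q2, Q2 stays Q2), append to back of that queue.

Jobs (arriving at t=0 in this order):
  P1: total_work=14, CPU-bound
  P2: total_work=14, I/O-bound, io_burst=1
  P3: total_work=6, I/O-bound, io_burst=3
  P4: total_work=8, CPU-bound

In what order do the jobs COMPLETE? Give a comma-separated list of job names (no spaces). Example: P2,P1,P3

Answer: P2,P3,P4,P1

Derivation:
t=0-2: P1@Q0 runs 2, rem=12, quantum used, demote→Q1. Q0=[P2,P3,P4] Q1=[P1] Q2=[]
t=2-3: P2@Q0 runs 1, rem=13, I/O yield, promote→Q0. Q0=[P3,P4,P2] Q1=[P1] Q2=[]
t=3-5: P3@Q0 runs 2, rem=4, quantum used, demote→Q1. Q0=[P4,P2] Q1=[P1,P3] Q2=[]
t=5-7: P4@Q0 runs 2, rem=6, quantum used, demote→Q1. Q0=[P2] Q1=[P1,P3,P4] Q2=[]
t=7-8: P2@Q0 runs 1, rem=12, I/O yield, promote→Q0. Q0=[P2] Q1=[P1,P3,P4] Q2=[]
t=8-9: P2@Q0 runs 1, rem=11, I/O yield, promote→Q0. Q0=[P2] Q1=[P1,P3,P4] Q2=[]
t=9-10: P2@Q0 runs 1, rem=10, I/O yield, promote→Q0. Q0=[P2] Q1=[P1,P3,P4] Q2=[]
t=10-11: P2@Q0 runs 1, rem=9, I/O yield, promote→Q0. Q0=[P2] Q1=[P1,P3,P4] Q2=[]
t=11-12: P2@Q0 runs 1, rem=8, I/O yield, promote→Q0. Q0=[P2] Q1=[P1,P3,P4] Q2=[]
t=12-13: P2@Q0 runs 1, rem=7, I/O yield, promote→Q0. Q0=[P2] Q1=[P1,P3,P4] Q2=[]
t=13-14: P2@Q0 runs 1, rem=6, I/O yield, promote→Q0. Q0=[P2] Q1=[P1,P3,P4] Q2=[]
t=14-15: P2@Q0 runs 1, rem=5, I/O yield, promote→Q0. Q0=[P2] Q1=[P1,P3,P4] Q2=[]
t=15-16: P2@Q0 runs 1, rem=4, I/O yield, promote→Q0. Q0=[P2] Q1=[P1,P3,P4] Q2=[]
t=16-17: P2@Q0 runs 1, rem=3, I/O yield, promote→Q0. Q0=[P2] Q1=[P1,P3,P4] Q2=[]
t=17-18: P2@Q0 runs 1, rem=2, I/O yield, promote→Q0. Q0=[P2] Q1=[P1,P3,P4] Q2=[]
t=18-19: P2@Q0 runs 1, rem=1, I/O yield, promote→Q0. Q0=[P2] Q1=[P1,P3,P4] Q2=[]
t=19-20: P2@Q0 runs 1, rem=0, completes. Q0=[] Q1=[P1,P3,P4] Q2=[]
t=20-26: P1@Q1 runs 6, rem=6, quantum used, demote→Q2. Q0=[] Q1=[P3,P4] Q2=[P1]
t=26-29: P3@Q1 runs 3, rem=1, I/O yield, promote→Q0. Q0=[P3] Q1=[P4] Q2=[P1]
t=29-30: P3@Q0 runs 1, rem=0, completes. Q0=[] Q1=[P4] Q2=[P1]
t=30-36: P4@Q1 runs 6, rem=0, completes. Q0=[] Q1=[] Q2=[P1]
t=36-42: P1@Q2 runs 6, rem=0, completes. Q0=[] Q1=[] Q2=[]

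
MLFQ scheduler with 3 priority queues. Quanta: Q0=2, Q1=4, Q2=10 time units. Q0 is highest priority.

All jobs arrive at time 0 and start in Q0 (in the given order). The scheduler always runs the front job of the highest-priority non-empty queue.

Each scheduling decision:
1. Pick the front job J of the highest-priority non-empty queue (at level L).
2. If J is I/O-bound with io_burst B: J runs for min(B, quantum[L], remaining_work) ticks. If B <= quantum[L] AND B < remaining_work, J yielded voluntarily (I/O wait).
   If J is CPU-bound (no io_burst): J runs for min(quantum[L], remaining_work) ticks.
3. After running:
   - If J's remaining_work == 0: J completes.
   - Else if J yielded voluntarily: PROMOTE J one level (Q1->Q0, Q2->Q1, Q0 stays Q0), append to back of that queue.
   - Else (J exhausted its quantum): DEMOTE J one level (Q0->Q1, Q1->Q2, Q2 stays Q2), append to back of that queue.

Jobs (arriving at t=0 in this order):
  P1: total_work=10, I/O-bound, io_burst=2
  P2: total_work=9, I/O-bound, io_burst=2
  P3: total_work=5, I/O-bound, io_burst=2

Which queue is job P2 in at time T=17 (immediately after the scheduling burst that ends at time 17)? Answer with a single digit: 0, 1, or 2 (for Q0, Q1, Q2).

Answer: 0

Derivation:
t=0-2: P1@Q0 runs 2, rem=8, I/O yield, promote→Q0. Q0=[P2,P3,P1] Q1=[] Q2=[]
t=2-4: P2@Q0 runs 2, rem=7, I/O yield, promote→Q0. Q0=[P3,P1,P2] Q1=[] Q2=[]
t=4-6: P3@Q0 runs 2, rem=3, I/O yield, promote→Q0. Q0=[P1,P2,P3] Q1=[] Q2=[]
t=6-8: P1@Q0 runs 2, rem=6, I/O yield, promote→Q0. Q0=[P2,P3,P1] Q1=[] Q2=[]
t=8-10: P2@Q0 runs 2, rem=5, I/O yield, promote→Q0. Q0=[P3,P1,P2] Q1=[] Q2=[]
t=10-12: P3@Q0 runs 2, rem=1, I/O yield, promote→Q0. Q0=[P1,P2,P3] Q1=[] Q2=[]
t=12-14: P1@Q0 runs 2, rem=4, I/O yield, promote→Q0. Q0=[P2,P3,P1] Q1=[] Q2=[]
t=14-16: P2@Q0 runs 2, rem=3, I/O yield, promote→Q0. Q0=[P3,P1,P2] Q1=[] Q2=[]
t=16-17: P3@Q0 runs 1, rem=0, completes. Q0=[P1,P2] Q1=[] Q2=[]
t=17-19: P1@Q0 runs 2, rem=2, I/O yield, promote→Q0. Q0=[P2,P1] Q1=[] Q2=[]
t=19-21: P2@Q0 runs 2, rem=1, I/O yield, promote→Q0. Q0=[P1,P2] Q1=[] Q2=[]
t=21-23: P1@Q0 runs 2, rem=0, completes. Q0=[P2] Q1=[] Q2=[]
t=23-24: P2@Q0 runs 1, rem=0, completes. Q0=[] Q1=[] Q2=[]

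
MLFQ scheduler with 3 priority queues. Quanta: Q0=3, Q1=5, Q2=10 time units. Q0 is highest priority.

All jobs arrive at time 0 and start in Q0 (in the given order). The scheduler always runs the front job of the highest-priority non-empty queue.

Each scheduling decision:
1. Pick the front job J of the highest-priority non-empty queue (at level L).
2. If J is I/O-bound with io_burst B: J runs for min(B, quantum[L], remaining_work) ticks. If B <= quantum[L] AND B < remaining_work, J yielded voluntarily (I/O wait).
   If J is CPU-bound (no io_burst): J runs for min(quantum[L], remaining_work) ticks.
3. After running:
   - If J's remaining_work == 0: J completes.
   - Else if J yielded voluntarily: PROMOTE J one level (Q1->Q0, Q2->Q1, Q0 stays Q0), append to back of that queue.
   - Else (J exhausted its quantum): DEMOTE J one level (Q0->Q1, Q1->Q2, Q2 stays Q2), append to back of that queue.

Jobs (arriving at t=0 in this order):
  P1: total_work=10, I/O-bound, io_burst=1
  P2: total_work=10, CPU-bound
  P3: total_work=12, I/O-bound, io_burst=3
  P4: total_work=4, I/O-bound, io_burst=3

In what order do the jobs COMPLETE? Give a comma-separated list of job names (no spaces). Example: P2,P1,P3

t=0-1: P1@Q0 runs 1, rem=9, I/O yield, promote→Q0. Q0=[P2,P3,P4,P1] Q1=[] Q2=[]
t=1-4: P2@Q0 runs 3, rem=7, quantum used, demote→Q1. Q0=[P3,P4,P1] Q1=[P2] Q2=[]
t=4-7: P3@Q0 runs 3, rem=9, I/O yield, promote→Q0. Q0=[P4,P1,P3] Q1=[P2] Q2=[]
t=7-10: P4@Q0 runs 3, rem=1, I/O yield, promote→Q0. Q0=[P1,P3,P4] Q1=[P2] Q2=[]
t=10-11: P1@Q0 runs 1, rem=8, I/O yield, promote→Q0. Q0=[P3,P4,P1] Q1=[P2] Q2=[]
t=11-14: P3@Q0 runs 3, rem=6, I/O yield, promote→Q0. Q0=[P4,P1,P3] Q1=[P2] Q2=[]
t=14-15: P4@Q0 runs 1, rem=0, completes. Q0=[P1,P3] Q1=[P2] Q2=[]
t=15-16: P1@Q0 runs 1, rem=7, I/O yield, promote→Q0. Q0=[P3,P1] Q1=[P2] Q2=[]
t=16-19: P3@Q0 runs 3, rem=3, I/O yield, promote→Q0. Q0=[P1,P3] Q1=[P2] Q2=[]
t=19-20: P1@Q0 runs 1, rem=6, I/O yield, promote→Q0. Q0=[P3,P1] Q1=[P2] Q2=[]
t=20-23: P3@Q0 runs 3, rem=0, completes. Q0=[P1] Q1=[P2] Q2=[]
t=23-24: P1@Q0 runs 1, rem=5, I/O yield, promote→Q0. Q0=[P1] Q1=[P2] Q2=[]
t=24-25: P1@Q0 runs 1, rem=4, I/O yield, promote→Q0. Q0=[P1] Q1=[P2] Q2=[]
t=25-26: P1@Q0 runs 1, rem=3, I/O yield, promote→Q0. Q0=[P1] Q1=[P2] Q2=[]
t=26-27: P1@Q0 runs 1, rem=2, I/O yield, promote→Q0. Q0=[P1] Q1=[P2] Q2=[]
t=27-28: P1@Q0 runs 1, rem=1, I/O yield, promote→Q0. Q0=[P1] Q1=[P2] Q2=[]
t=28-29: P1@Q0 runs 1, rem=0, completes. Q0=[] Q1=[P2] Q2=[]
t=29-34: P2@Q1 runs 5, rem=2, quantum used, demote→Q2. Q0=[] Q1=[] Q2=[P2]
t=34-36: P2@Q2 runs 2, rem=0, completes. Q0=[] Q1=[] Q2=[]

Answer: P4,P3,P1,P2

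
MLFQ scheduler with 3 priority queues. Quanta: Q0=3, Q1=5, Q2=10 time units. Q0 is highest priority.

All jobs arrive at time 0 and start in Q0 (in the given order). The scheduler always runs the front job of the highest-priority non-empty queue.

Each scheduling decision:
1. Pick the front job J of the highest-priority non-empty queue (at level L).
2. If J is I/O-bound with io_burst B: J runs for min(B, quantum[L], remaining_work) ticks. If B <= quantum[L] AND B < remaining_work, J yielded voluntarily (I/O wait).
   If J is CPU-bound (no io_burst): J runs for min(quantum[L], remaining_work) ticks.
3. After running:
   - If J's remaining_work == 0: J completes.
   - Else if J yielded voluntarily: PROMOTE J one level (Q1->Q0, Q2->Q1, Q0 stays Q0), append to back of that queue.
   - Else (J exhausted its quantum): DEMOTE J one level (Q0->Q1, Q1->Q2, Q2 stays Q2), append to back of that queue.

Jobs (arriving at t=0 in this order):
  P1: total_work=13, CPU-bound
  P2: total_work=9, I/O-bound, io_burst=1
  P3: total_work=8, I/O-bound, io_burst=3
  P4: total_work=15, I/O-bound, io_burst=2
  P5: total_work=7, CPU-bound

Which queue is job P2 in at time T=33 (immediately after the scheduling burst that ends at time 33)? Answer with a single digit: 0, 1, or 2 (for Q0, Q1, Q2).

t=0-3: P1@Q0 runs 3, rem=10, quantum used, demote→Q1. Q0=[P2,P3,P4,P5] Q1=[P1] Q2=[]
t=3-4: P2@Q0 runs 1, rem=8, I/O yield, promote→Q0. Q0=[P3,P4,P5,P2] Q1=[P1] Q2=[]
t=4-7: P3@Q0 runs 3, rem=5, I/O yield, promote→Q0. Q0=[P4,P5,P2,P3] Q1=[P1] Q2=[]
t=7-9: P4@Q0 runs 2, rem=13, I/O yield, promote→Q0. Q0=[P5,P2,P3,P4] Q1=[P1] Q2=[]
t=9-12: P5@Q0 runs 3, rem=4, quantum used, demote→Q1. Q0=[P2,P3,P4] Q1=[P1,P5] Q2=[]
t=12-13: P2@Q0 runs 1, rem=7, I/O yield, promote→Q0. Q0=[P3,P4,P2] Q1=[P1,P5] Q2=[]
t=13-16: P3@Q0 runs 3, rem=2, I/O yield, promote→Q0. Q0=[P4,P2,P3] Q1=[P1,P5] Q2=[]
t=16-18: P4@Q0 runs 2, rem=11, I/O yield, promote→Q0. Q0=[P2,P3,P4] Q1=[P1,P5] Q2=[]
t=18-19: P2@Q0 runs 1, rem=6, I/O yield, promote→Q0. Q0=[P3,P4,P2] Q1=[P1,P5] Q2=[]
t=19-21: P3@Q0 runs 2, rem=0, completes. Q0=[P4,P2] Q1=[P1,P5] Q2=[]
t=21-23: P4@Q0 runs 2, rem=9, I/O yield, promote→Q0. Q0=[P2,P4] Q1=[P1,P5] Q2=[]
t=23-24: P2@Q0 runs 1, rem=5, I/O yield, promote→Q0. Q0=[P4,P2] Q1=[P1,P5] Q2=[]
t=24-26: P4@Q0 runs 2, rem=7, I/O yield, promote→Q0. Q0=[P2,P4] Q1=[P1,P5] Q2=[]
t=26-27: P2@Q0 runs 1, rem=4, I/O yield, promote→Q0. Q0=[P4,P2] Q1=[P1,P5] Q2=[]
t=27-29: P4@Q0 runs 2, rem=5, I/O yield, promote→Q0. Q0=[P2,P4] Q1=[P1,P5] Q2=[]
t=29-30: P2@Q0 runs 1, rem=3, I/O yield, promote→Q0. Q0=[P4,P2] Q1=[P1,P5] Q2=[]
t=30-32: P4@Q0 runs 2, rem=3, I/O yield, promote→Q0. Q0=[P2,P4] Q1=[P1,P5] Q2=[]
t=32-33: P2@Q0 runs 1, rem=2, I/O yield, promote→Q0. Q0=[P4,P2] Q1=[P1,P5] Q2=[]
t=33-35: P4@Q0 runs 2, rem=1, I/O yield, promote→Q0. Q0=[P2,P4] Q1=[P1,P5] Q2=[]
t=35-36: P2@Q0 runs 1, rem=1, I/O yield, promote→Q0. Q0=[P4,P2] Q1=[P1,P5] Q2=[]
t=36-37: P4@Q0 runs 1, rem=0, completes. Q0=[P2] Q1=[P1,P5] Q2=[]
t=37-38: P2@Q0 runs 1, rem=0, completes. Q0=[] Q1=[P1,P5] Q2=[]
t=38-43: P1@Q1 runs 5, rem=5, quantum used, demote→Q2. Q0=[] Q1=[P5] Q2=[P1]
t=43-47: P5@Q1 runs 4, rem=0, completes. Q0=[] Q1=[] Q2=[P1]
t=47-52: P1@Q2 runs 5, rem=0, completes. Q0=[] Q1=[] Q2=[]

Answer: 0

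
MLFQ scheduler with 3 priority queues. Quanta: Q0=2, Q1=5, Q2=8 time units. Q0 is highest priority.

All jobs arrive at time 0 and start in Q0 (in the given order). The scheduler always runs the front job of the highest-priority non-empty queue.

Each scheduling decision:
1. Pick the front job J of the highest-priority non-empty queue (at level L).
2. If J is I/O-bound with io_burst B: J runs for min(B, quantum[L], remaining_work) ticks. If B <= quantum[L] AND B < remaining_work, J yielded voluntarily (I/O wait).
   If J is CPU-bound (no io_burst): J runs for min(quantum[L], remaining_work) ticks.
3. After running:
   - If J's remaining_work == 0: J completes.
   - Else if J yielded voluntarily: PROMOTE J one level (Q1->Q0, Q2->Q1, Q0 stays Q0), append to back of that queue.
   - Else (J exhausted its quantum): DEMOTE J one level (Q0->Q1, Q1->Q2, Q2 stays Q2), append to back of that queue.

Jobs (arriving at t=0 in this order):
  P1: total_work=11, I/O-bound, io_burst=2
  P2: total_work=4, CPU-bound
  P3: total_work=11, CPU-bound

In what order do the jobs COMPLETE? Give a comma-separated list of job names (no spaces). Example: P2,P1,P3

Answer: P1,P2,P3

Derivation:
t=0-2: P1@Q0 runs 2, rem=9, I/O yield, promote→Q0. Q0=[P2,P3,P1] Q1=[] Q2=[]
t=2-4: P2@Q0 runs 2, rem=2, quantum used, demote→Q1. Q0=[P3,P1] Q1=[P2] Q2=[]
t=4-6: P3@Q0 runs 2, rem=9, quantum used, demote→Q1. Q0=[P1] Q1=[P2,P3] Q2=[]
t=6-8: P1@Q0 runs 2, rem=7, I/O yield, promote→Q0. Q0=[P1] Q1=[P2,P3] Q2=[]
t=8-10: P1@Q0 runs 2, rem=5, I/O yield, promote→Q0. Q0=[P1] Q1=[P2,P3] Q2=[]
t=10-12: P1@Q0 runs 2, rem=3, I/O yield, promote→Q0. Q0=[P1] Q1=[P2,P3] Q2=[]
t=12-14: P1@Q0 runs 2, rem=1, I/O yield, promote→Q0. Q0=[P1] Q1=[P2,P3] Q2=[]
t=14-15: P1@Q0 runs 1, rem=0, completes. Q0=[] Q1=[P2,P3] Q2=[]
t=15-17: P2@Q1 runs 2, rem=0, completes. Q0=[] Q1=[P3] Q2=[]
t=17-22: P3@Q1 runs 5, rem=4, quantum used, demote→Q2. Q0=[] Q1=[] Q2=[P3]
t=22-26: P3@Q2 runs 4, rem=0, completes. Q0=[] Q1=[] Q2=[]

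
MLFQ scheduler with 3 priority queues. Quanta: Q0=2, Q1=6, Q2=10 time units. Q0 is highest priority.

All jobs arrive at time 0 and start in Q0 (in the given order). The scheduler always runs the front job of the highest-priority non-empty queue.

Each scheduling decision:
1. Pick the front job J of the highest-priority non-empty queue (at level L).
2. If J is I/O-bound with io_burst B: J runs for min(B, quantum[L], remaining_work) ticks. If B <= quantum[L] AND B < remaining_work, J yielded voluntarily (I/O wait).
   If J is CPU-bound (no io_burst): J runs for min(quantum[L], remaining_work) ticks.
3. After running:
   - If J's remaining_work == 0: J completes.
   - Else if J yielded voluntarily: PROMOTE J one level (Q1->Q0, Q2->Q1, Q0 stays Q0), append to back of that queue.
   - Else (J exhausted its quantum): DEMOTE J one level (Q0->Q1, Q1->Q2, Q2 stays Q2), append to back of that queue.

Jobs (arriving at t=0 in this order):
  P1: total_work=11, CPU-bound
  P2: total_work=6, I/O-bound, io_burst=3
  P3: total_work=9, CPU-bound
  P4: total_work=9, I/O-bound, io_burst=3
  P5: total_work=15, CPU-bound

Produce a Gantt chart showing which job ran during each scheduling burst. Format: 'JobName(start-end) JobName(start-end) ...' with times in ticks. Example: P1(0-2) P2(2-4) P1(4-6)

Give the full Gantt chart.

t=0-2: P1@Q0 runs 2, rem=9, quantum used, demote→Q1. Q0=[P2,P3,P4,P5] Q1=[P1] Q2=[]
t=2-4: P2@Q0 runs 2, rem=4, quantum used, demote→Q1. Q0=[P3,P4,P5] Q1=[P1,P2] Q2=[]
t=4-6: P3@Q0 runs 2, rem=7, quantum used, demote→Q1. Q0=[P4,P5] Q1=[P1,P2,P3] Q2=[]
t=6-8: P4@Q0 runs 2, rem=7, quantum used, demote→Q1. Q0=[P5] Q1=[P1,P2,P3,P4] Q2=[]
t=8-10: P5@Q0 runs 2, rem=13, quantum used, demote→Q1. Q0=[] Q1=[P1,P2,P3,P4,P5] Q2=[]
t=10-16: P1@Q1 runs 6, rem=3, quantum used, demote→Q2. Q0=[] Q1=[P2,P3,P4,P5] Q2=[P1]
t=16-19: P2@Q1 runs 3, rem=1, I/O yield, promote→Q0. Q0=[P2] Q1=[P3,P4,P5] Q2=[P1]
t=19-20: P2@Q0 runs 1, rem=0, completes. Q0=[] Q1=[P3,P4,P5] Q2=[P1]
t=20-26: P3@Q1 runs 6, rem=1, quantum used, demote→Q2. Q0=[] Q1=[P4,P5] Q2=[P1,P3]
t=26-29: P4@Q1 runs 3, rem=4, I/O yield, promote→Q0. Q0=[P4] Q1=[P5] Q2=[P1,P3]
t=29-31: P4@Q0 runs 2, rem=2, quantum used, demote→Q1. Q0=[] Q1=[P5,P4] Q2=[P1,P3]
t=31-37: P5@Q1 runs 6, rem=7, quantum used, demote→Q2. Q0=[] Q1=[P4] Q2=[P1,P3,P5]
t=37-39: P4@Q1 runs 2, rem=0, completes. Q0=[] Q1=[] Q2=[P1,P3,P5]
t=39-42: P1@Q2 runs 3, rem=0, completes. Q0=[] Q1=[] Q2=[P3,P5]
t=42-43: P3@Q2 runs 1, rem=0, completes. Q0=[] Q1=[] Q2=[P5]
t=43-50: P5@Q2 runs 7, rem=0, completes. Q0=[] Q1=[] Q2=[]

Answer: P1(0-2) P2(2-4) P3(4-6) P4(6-8) P5(8-10) P1(10-16) P2(16-19) P2(19-20) P3(20-26) P4(26-29) P4(29-31) P5(31-37) P4(37-39) P1(39-42) P3(42-43) P5(43-50)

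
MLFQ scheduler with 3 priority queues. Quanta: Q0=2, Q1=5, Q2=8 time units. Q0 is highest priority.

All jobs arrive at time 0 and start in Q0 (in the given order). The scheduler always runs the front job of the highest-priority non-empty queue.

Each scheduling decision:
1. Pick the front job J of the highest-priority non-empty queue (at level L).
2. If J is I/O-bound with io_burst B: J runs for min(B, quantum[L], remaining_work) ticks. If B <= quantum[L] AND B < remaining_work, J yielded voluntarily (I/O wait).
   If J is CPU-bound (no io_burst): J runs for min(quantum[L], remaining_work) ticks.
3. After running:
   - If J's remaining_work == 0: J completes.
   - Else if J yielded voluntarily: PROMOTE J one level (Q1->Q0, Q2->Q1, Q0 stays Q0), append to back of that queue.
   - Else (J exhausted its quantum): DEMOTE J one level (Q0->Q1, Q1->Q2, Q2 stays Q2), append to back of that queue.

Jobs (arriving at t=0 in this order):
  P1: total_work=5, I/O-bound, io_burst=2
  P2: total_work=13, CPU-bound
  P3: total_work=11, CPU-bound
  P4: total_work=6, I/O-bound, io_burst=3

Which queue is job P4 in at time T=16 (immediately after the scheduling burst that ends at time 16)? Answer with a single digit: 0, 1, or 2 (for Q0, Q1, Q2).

Answer: 1

Derivation:
t=0-2: P1@Q0 runs 2, rem=3, I/O yield, promote→Q0. Q0=[P2,P3,P4,P1] Q1=[] Q2=[]
t=2-4: P2@Q0 runs 2, rem=11, quantum used, demote→Q1. Q0=[P3,P4,P1] Q1=[P2] Q2=[]
t=4-6: P3@Q0 runs 2, rem=9, quantum used, demote→Q1. Q0=[P4,P1] Q1=[P2,P3] Q2=[]
t=6-8: P4@Q0 runs 2, rem=4, quantum used, demote→Q1. Q0=[P1] Q1=[P2,P3,P4] Q2=[]
t=8-10: P1@Q0 runs 2, rem=1, I/O yield, promote→Q0. Q0=[P1] Q1=[P2,P3,P4] Q2=[]
t=10-11: P1@Q0 runs 1, rem=0, completes. Q0=[] Q1=[P2,P3,P4] Q2=[]
t=11-16: P2@Q1 runs 5, rem=6, quantum used, demote→Q2. Q0=[] Q1=[P3,P4] Q2=[P2]
t=16-21: P3@Q1 runs 5, rem=4, quantum used, demote→Q2. Q0=[] Q1=[P4] Q2=[P2,P3]
t=21-24: P4@Q1 runs 3, rem=1, I/O yield, promote→Q0. Q0=[P4] Q1=[] Q2=[P2,P3]
t=24-25: P4@Q0 runs 1, rem=0, completes. Q0=[] Q1=[] Q2=[P2,P3]
t=25-31: P2@Q2 runs 6, rem=0, completes. Q0=[] Q1=[] Q2=[P3]
t=31-35: P3@Q2 runs 4, rem=0, completes. Q0=[] Q1=[] Q2=[]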